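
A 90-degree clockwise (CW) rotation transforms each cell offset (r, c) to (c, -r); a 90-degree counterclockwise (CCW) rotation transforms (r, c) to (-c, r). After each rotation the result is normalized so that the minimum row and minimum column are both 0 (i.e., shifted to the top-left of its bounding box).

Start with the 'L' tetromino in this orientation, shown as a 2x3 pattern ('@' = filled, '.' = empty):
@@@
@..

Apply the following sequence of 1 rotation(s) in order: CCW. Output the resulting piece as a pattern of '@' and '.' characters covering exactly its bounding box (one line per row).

Answer: @.
@.
@@

Derivation:
Start:
@@@
@..
After rotation 1 (CCW):
@.
@.
@@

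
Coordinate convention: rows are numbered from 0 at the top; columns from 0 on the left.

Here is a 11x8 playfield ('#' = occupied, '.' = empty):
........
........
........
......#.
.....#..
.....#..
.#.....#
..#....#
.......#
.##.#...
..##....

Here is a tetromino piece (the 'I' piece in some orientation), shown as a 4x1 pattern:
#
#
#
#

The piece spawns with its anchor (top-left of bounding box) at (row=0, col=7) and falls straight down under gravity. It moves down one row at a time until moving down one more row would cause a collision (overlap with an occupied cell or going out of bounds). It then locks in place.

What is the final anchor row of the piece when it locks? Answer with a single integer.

Spawn at (row=0, col=7). Try each row:
  row 0: fits
  row 1: fits
  row 2: fits
  row 3: blocked -> lock at row 2

Answer: 2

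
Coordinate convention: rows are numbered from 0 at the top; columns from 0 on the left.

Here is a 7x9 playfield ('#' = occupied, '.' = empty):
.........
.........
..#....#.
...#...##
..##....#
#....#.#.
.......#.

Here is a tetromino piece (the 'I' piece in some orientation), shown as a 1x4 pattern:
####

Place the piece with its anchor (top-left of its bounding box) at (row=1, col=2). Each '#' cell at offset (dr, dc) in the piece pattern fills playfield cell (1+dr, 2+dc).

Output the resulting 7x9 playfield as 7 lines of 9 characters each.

Fill (1+0,2+0) = (1,2)
Fill (1+0,2+1) = (1,3)
Fill (1+0,2+2) = (1,4)
Fill (1+0,2+3) = (1,5)

Answer: .........
..####...
..#....#.
...#...##
..##....#
#....#.#.
.......#.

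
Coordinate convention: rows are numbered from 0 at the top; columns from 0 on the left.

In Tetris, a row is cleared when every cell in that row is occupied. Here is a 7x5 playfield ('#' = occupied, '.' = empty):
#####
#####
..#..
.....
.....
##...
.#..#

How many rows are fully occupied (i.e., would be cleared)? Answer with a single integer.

Check each row:
  row 0: 0 empty cells -> FULL (clear)
  row 1: 0 empty cells -> FULL (clear)
  row 2: 4 empty cells -> not full
  row 3: 5 empty cells -> not full
  row 4: 5 empty cells -> not full
  row 5: 3 empty cells -> not full
  row 6: 3 empty cells -> not full
Total rows cleared: 2

Answer: 2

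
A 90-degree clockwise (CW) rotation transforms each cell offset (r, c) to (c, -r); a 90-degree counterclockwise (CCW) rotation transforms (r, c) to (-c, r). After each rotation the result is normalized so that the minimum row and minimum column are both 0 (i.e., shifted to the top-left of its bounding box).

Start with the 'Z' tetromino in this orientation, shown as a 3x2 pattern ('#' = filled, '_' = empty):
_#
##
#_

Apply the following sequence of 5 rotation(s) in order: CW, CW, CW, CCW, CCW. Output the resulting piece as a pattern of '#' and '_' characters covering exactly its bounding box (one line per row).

Start:
_#
##
#_
After rotation 1 (CW):
##_
_##
After rotation 2 (CW):
_#
##
#_
After rotation 3 (CW):
##_
_##
After rotation 4 (CCW):
_#
##
#_
After rotation 5 (CCW):
##_
_##

Answer: ##_
_##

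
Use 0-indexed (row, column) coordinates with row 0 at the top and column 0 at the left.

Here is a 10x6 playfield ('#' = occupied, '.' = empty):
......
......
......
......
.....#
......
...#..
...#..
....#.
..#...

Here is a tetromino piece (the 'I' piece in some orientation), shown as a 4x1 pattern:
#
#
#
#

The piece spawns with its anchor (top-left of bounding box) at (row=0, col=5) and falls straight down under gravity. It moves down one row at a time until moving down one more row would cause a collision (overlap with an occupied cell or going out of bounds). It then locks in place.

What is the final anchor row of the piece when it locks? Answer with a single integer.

Spawn at (row=0, col=5). Try each row:
  row 0: fits
  row 1: blocked -> lock at row 0

Answer: 0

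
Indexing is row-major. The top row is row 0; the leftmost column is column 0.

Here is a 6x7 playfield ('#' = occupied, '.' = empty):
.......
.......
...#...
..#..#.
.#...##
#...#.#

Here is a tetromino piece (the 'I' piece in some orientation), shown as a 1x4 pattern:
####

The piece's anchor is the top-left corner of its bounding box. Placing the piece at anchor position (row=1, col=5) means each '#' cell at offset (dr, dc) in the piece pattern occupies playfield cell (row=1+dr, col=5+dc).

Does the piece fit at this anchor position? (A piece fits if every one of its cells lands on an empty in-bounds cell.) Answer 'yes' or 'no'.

Check each piece cell at anchor (1, 5):
  offset (0,0) -> (1,5): empty -> OK
  offset (0,1) -> (1,6): empty -> OK
  offset (0,2) -> (1,7): out of bounds -> FAIL
  offset (0,3) -> (1,8): out of bounds -> FAIL
All cells valid: no

Answer: no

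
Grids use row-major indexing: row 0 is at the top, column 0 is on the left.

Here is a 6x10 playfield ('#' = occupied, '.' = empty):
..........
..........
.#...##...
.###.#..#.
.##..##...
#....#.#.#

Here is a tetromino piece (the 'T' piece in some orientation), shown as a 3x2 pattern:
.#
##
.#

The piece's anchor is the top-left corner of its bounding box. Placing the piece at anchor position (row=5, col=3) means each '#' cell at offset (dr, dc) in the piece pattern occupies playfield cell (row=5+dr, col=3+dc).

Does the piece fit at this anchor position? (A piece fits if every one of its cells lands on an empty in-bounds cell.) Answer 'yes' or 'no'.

Answer: no

Derivation:
Check each piece cell at anchor (5, 3):
  offset (0,1) -> (5,4): empty -> OK
  offset (1,0) -> (6,3): out of bounds -> FAIL
  offset (1,1) -> (6,4): out of bounds -> FAIL
  offset (2,1) -> (7,4): out of bounds -> FAIL
All cells valid: no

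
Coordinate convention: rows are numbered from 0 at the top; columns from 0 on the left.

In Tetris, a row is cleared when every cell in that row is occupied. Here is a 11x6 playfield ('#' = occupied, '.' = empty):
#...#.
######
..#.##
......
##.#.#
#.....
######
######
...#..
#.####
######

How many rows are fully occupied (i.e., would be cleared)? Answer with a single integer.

Answer: 4

Derivation:
Check each row:
  row 0: 4 empty cells -> not full
  row 1: 0 empty cells -> FULL (clear)
  row 2: 3 empty cells -> not full
  row 3: 6 empty cells -> not full
  row 4: 2 empty cells -> not full
  row 5: 5 empty cells -> not full
  row 6: 0 empty cells -> FULL (clear)
  row 7: 0 empty cells -> FULL (clear)
  row 8: 5 empty cells -> not full
  row 9: 1 empty cell -> not full
  row 10: 0 empty cells -> FULL (clear)
Total rows cleared: 4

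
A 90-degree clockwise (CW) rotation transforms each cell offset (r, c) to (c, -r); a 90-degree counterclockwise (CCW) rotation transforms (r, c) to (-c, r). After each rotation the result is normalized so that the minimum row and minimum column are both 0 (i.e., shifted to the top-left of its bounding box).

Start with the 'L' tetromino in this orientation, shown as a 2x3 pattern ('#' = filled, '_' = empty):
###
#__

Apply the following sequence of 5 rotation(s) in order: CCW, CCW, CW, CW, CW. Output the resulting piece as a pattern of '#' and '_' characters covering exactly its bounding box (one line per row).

Start:
###
#__
After rotation 1 (CCW):
#_
#_
##
After rotation 2 (CCW):
__#
###
After rotation 3 (CW):
#_
#_
##
After rotation 4 (CW):
###
#__
After rotation 5 (CW):
##
_#
_#

Answer: ##
_#
_#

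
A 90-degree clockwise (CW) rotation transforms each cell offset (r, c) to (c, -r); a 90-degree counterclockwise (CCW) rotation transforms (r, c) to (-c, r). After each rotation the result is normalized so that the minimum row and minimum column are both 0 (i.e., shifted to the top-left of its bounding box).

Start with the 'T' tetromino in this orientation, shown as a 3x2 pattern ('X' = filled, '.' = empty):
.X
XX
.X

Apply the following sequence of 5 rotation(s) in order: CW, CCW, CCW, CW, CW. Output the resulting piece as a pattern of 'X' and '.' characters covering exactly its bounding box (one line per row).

Answer: .X.
XXX

Derivation:
Start:
.X
XX
.X
After rotation 1 (CW):
.X.
XXX
After rotation 2 (CCW):
.X
XX
.X
After rotation 3 (CCW):
XXX
.X.
After rotation 4 (CW):
.X
XX
.X
After rotation 5 (CW):
.X.
XXX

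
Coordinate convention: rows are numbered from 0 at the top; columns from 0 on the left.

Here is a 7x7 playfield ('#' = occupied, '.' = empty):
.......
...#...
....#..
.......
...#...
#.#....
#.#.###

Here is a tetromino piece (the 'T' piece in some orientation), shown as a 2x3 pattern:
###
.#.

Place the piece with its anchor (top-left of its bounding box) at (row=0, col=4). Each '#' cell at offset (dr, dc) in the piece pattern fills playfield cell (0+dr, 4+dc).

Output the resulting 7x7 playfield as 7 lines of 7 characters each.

Fill (0+0,4+0) = (0,4)
Fill (0+0,4+1) = (0,5)
Fill (0+0,4+2) = (0,6)
Fill (0+1,4+1) = (1,5)

Answer: ....###
...#.#.
....#..
.......
...#...
#.#....
#.#.###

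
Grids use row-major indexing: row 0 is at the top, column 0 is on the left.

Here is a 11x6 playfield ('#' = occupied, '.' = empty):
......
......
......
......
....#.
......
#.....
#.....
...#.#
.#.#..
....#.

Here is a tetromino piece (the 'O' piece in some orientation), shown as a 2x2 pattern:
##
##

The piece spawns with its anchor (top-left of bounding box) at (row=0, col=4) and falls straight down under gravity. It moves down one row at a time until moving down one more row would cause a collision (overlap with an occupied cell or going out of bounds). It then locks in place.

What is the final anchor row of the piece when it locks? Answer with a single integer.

Spawn at (row=0, col=4). Try each row:
  row 0: fits
  row 1: fits
  row 2: fits
  row 3: blocked -> lock at row 2

Answer: 2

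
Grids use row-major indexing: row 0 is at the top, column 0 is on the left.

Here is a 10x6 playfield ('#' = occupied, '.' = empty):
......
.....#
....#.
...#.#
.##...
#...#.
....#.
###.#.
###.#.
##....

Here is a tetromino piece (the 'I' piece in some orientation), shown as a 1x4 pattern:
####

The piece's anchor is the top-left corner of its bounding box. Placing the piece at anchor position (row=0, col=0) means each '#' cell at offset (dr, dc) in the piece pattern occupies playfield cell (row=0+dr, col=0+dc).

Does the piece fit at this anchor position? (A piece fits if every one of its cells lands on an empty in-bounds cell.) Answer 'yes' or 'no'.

Answer: yes

Derivation:
Check each piece cell at anchor (0, 0):
  offset (0,0) -> (0,0): empty -> OK
  offset (0,1) -> (0,1): empty -> OK
  offset (0,2) -> (0,2): empty -> OK
  offset (0,3) -> (0,3): empty -> OK
All cells valid: yes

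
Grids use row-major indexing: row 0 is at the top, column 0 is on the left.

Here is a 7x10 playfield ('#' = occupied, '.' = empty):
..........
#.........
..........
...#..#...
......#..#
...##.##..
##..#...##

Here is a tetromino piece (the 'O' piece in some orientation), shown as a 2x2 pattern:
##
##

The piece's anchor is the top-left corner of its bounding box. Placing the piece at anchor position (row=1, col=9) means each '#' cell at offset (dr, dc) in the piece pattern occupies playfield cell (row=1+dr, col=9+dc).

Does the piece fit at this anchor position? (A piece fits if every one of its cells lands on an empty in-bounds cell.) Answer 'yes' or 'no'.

Answer: no

Derivation:
Check each piece cell at anchor (1, 9):
  offset (0,0) -> (1,9): empty -> OK
  offset (0,1) -> (1,10): out of bounds -> FAIL
  offset (1,0) -> (2,9): empty -> OK
  offset (1,1) -> (2,10): out of bounds -> FAIL
All cells valid: no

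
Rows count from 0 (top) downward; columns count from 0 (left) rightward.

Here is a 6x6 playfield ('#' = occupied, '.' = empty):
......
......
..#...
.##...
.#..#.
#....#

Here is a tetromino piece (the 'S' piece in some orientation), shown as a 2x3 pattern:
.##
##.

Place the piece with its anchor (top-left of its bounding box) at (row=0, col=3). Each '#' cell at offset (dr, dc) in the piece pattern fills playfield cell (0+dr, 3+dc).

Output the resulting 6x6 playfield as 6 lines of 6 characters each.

Fill (0+0,3+1) = (0,4)
Fill (0+0,3+2) = (0,5)
Fill (0+1,3+0) = (1,3)
Fill (0+1,3+1) = (1,4)

Answer: ....##
...##.
..#...
.##...
.#..#.
#....#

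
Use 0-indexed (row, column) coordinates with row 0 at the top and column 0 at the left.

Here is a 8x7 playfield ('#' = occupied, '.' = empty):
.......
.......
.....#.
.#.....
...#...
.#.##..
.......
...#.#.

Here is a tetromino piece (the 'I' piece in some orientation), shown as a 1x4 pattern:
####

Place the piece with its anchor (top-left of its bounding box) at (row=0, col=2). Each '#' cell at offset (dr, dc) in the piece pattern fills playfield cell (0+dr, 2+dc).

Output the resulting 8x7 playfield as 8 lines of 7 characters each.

Fill (0+0,2+0) = (0,2)
Fill (0+0,2+1) = (0,3)
Fill (0+0,2+2) = (0,4)
Fill (0+0,2+3) = (0,5)

Answer: ..####.
.......
.....#.
.#.....
...#...
.#.##..
.......
...#.#.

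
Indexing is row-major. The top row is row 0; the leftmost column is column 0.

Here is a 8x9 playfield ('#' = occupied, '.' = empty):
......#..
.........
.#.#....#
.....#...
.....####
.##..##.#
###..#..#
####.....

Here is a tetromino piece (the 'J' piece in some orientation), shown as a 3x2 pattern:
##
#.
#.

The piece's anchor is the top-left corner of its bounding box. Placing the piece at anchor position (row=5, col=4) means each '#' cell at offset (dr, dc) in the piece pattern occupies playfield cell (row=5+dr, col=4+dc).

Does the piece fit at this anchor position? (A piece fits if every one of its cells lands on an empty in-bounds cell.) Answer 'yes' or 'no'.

Answer: no

Derivation:
Check each piece cell at anchor (5, 4):
  offset (0,0) -> (5,4): empty -> OK
  offset (0,1) -> (5,5): occupied ('#') -> FAIL
  offset (1,0) -> (6,4): empty -> OK
  offset (2,0) -> (7,4): empty -> OK
All cells valid: no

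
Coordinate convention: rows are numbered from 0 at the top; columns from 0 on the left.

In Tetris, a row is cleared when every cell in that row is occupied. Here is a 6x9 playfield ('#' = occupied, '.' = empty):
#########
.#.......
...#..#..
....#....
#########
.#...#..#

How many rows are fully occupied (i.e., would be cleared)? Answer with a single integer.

Answer: 2

Derivation:
Check each row:
  row 0: 0 empty cells -> FULL (clear)
  row 1: 8 empty cells -> not full
  row 2: 7 empty cells -> not full
  row 3: 8 empty cells -> not full
  row 4: 0 empty cells -> FULL (clear)
  row 5: 6 empty cells -> not full
Total rows cleared: 2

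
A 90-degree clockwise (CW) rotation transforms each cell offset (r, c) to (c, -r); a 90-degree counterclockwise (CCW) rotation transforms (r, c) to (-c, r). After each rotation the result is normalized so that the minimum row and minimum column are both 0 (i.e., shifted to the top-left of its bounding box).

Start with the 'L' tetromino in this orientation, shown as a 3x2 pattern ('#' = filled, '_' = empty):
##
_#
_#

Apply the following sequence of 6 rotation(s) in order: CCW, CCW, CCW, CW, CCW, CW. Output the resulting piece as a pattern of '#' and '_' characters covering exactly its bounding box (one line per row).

Answer: #_
#_
##

Derivation:
Start:
##
_#
_#
After rotation 1 (CCW):
###
#__
After rotation 2 (CCW):
#_
#_
##
After rotation 3 (CCW):
__#
###
After rotation 4 (CW):
#_
#_
##
After rotation 5 (CCW):
__#
###
After rotation 6 (CW):
#_
#_
##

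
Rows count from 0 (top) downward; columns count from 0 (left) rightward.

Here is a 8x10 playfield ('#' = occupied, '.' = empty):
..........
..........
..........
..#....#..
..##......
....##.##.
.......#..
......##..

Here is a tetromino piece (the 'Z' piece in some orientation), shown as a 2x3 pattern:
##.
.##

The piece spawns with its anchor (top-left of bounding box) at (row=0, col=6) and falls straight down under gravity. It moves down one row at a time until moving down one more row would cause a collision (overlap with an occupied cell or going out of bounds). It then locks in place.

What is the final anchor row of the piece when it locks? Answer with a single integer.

Spawn at (row=0, col=6). Try each row:
  row 0: fits
  row 1: fits
  row 2: blocked -> lock at row 1

Answer: 1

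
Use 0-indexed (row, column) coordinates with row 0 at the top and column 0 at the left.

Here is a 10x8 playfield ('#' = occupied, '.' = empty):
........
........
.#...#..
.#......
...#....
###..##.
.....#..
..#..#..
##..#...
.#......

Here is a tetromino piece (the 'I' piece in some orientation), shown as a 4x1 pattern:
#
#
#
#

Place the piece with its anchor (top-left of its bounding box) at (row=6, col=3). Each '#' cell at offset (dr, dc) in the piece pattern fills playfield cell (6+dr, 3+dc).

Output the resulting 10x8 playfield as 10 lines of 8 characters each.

Fill (6+0,3+0) = (6,3)
Fill (6+1,3+0) = (7,3)
Fill (6+2,3+0) = (8,3)
Fill (6+3,3+0) = (9,3)

Answer: ........
........
.#...#..
.#......
...#....
###..##.
...#.#..
..##.#..
##.##...
.#.#....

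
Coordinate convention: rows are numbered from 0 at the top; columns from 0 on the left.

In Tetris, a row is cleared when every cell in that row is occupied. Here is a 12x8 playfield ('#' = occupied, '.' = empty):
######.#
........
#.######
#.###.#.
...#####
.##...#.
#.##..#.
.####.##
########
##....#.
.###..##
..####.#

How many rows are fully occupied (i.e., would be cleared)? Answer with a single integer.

Check each row:
  row 0: 1 empty cell -> not full
  row 1: 8 empty cells -> not full
  row 2: 1 empty cell -> not full
  row 3: 3 empty cells -> not full
  row 4: 3 empty cells -> not full
  row 5: 5 empty cells -> not full
  row 6: 4 empty cells -> not full
  row 7: 2 empty cells -> not full
  row 8: 0 empty cells -> FULL (clear)
  row 9: 5 empty cells -> not full
  row 10: 3 empty cells -> not full
  row 11: 3 empty cells -> not full
Total rows cleared: 1

Answer: 1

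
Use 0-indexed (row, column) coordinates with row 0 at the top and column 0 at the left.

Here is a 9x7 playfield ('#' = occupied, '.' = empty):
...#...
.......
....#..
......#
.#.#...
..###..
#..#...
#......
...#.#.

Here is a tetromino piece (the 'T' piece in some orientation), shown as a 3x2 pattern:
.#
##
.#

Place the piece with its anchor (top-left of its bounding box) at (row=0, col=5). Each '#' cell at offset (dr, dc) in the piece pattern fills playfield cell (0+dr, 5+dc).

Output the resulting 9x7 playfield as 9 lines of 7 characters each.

Fill (0+0,5+1) = (0,6)
Fill (0+1,5+0) = (1,5)
Fill (0+1,5+1) = (1,6)
Fill (0+2,5+1) = (2,6)

Answer: ...#..#
.....##
....#.#
......#
.#.#...
..###..
#..#...
#......
...#.#.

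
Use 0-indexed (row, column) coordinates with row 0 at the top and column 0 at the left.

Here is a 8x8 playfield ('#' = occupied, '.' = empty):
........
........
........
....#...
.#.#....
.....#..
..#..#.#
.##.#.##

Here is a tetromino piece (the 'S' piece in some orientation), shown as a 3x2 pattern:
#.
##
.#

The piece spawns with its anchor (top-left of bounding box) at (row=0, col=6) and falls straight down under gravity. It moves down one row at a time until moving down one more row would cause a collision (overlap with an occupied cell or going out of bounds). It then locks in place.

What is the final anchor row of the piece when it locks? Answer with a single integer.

Answer: 3

Derivation:
Spawn at (row=0, col=6). Try each row:
  row 0: fits
  row 1: fits
  row 2: fits
  row 3: fits
  row 4: blocked -> lock at row 3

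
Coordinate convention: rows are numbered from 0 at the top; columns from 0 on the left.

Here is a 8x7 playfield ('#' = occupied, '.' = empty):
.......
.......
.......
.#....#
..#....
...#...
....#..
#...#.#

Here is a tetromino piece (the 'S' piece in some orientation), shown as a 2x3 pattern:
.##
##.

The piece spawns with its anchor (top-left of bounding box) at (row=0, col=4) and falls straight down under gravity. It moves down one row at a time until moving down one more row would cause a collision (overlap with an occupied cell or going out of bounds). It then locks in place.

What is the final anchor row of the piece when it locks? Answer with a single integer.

Answer: 2

Derivation:
Spawn at (row=0, col=4). Try each row:
  row 0: fits
  row 1: fits
  row 2: fits
  row 3: blocked -> lock at row 2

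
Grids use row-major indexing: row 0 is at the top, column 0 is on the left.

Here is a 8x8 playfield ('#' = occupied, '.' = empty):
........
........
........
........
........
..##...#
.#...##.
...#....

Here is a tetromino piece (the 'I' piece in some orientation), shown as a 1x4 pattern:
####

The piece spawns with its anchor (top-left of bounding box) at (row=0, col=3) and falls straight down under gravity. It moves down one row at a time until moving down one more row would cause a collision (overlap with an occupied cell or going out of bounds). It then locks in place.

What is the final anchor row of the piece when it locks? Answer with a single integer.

Spawn at (row=0, col=3). Try each row:
  row 0: fits
  row 1: fits
  row 2: fits
  row 3: fits
  row 4: fits
  row 5: blocked -> lock at row 4

Answer: 4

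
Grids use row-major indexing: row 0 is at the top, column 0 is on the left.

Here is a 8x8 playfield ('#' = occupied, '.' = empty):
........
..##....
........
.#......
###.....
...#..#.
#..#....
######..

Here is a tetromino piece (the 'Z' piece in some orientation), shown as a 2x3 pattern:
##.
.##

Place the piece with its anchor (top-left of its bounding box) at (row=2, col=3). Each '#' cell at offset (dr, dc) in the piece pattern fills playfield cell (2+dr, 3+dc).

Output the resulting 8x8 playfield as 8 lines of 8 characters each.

Fill (2+0,3+0) = (2,3)
Fill (2+0,3+1) = (2,4)
Fill (2+1,3+1) = (3,4)
Fill (2+1,3+2) = (3,5)

Answer: ........
..##....
...##...
.#..##..
###.....
...#..#.
#..#....
######..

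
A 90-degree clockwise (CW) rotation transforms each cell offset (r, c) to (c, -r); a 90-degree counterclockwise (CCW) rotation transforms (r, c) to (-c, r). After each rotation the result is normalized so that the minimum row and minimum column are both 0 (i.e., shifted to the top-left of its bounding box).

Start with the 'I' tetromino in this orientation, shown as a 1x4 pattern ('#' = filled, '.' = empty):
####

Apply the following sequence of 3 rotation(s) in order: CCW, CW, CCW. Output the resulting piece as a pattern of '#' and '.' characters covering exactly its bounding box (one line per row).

Start:
####
After rotation 1 (CCW):
#
#
#
#
After rotation 2 (CW):
####
After rotation 3 (CCW):
#
#
#
#

Answer: #
#
#
#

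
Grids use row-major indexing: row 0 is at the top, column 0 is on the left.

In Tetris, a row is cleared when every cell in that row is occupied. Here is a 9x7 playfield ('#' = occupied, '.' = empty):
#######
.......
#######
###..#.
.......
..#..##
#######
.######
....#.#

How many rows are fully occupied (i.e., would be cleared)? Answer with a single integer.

Answer: 3

Derivation:
Check each row:
  row 0: 0 empty cells -> FULL (clear)
  row 1: 7 empty cells -> not full
  row 2: 0 empty cells -> FULL (clear)
  row 3: 3 empty cells -> not full
  row 4: 7 empty cells -> not full
  row 5: 4 empty cells -> not full
  row 6: 0 empty cells -> FULL (clear)
  row 7: 1 empty cell -> not full
  row 8: 5 empty cells -> not full
Total rows cleared: 3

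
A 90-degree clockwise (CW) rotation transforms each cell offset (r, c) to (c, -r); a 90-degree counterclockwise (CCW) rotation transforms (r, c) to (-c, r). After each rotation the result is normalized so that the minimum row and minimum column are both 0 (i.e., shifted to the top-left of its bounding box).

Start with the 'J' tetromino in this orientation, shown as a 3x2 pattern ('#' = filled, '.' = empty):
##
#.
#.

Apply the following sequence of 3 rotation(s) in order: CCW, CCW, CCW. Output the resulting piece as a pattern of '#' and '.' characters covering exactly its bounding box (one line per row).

Answer: ###
..#

Derivation:
Start:
##
#.
#.
After rotation 1 (CCW):
#..
###
After rotation 2 (CCW):
.#
.#
##
After rotation 3 (CCW):
###
..#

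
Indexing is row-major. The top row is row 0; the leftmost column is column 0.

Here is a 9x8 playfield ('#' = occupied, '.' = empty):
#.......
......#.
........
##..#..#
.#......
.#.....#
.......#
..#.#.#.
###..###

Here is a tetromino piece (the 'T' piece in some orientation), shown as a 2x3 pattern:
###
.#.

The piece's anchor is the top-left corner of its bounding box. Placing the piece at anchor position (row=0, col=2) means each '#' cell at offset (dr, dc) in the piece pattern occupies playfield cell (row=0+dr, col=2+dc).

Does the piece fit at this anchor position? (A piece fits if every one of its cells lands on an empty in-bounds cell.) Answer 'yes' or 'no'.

Check each piece cell at anchor (0, 2):
  offset (0,0) -> (0,2): empty -> OK
  offset (0,1) -> (0,3): empty -> OK
  offset (0,2) -> (0,4): empty -> OK
  offset (1,1) -> (1,3): empty -> OK
All cells valid: yes

Answer: yes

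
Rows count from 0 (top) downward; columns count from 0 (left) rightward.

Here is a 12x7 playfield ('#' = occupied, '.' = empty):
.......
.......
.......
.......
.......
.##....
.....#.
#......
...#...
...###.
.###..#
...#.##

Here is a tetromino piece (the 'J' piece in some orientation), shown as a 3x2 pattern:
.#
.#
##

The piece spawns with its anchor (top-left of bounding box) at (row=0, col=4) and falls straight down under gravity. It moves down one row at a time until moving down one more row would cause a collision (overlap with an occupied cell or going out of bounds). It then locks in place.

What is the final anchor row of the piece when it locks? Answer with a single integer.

Spawn at (row=0, col=4). Try each row:
  row 0: fits
  row 1: fits
  row 2: fits
  row 3: fits
  row 4: blocked -> lock at row 3

Answer: 3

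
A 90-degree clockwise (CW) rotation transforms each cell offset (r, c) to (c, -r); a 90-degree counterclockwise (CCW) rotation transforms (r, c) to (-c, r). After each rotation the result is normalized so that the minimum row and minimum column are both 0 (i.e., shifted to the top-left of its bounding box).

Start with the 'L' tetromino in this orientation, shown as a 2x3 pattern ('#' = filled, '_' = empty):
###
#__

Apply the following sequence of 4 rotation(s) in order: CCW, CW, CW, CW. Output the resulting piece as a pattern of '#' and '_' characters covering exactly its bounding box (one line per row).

Start:
###
#__
After rotation 1 (CCW):
#_
#_
##
After rotation 2 (CW):
###
#__
After rotation 3 (CW):
##
_#
_#
After rotation 4 (CW):
__#
###

Answer: __#
###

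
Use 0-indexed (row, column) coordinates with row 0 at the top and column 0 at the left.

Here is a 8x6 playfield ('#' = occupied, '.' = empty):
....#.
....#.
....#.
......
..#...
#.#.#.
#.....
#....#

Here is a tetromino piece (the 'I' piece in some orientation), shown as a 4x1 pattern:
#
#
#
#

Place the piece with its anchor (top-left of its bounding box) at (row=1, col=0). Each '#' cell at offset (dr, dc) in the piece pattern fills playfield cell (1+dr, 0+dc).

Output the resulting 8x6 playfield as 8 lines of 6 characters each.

Answer: ....#.
#...#.
#...#.
#.....
#.#...
#.#.#.
#.....
#....#

Derivation:
Fill (1+0,0+0) = (1,0)
Fill (1+1,0+0) = (2,0)
Fill (1+2,0+0) = (3,0)
Fill (1+3,0+0) = (4,0)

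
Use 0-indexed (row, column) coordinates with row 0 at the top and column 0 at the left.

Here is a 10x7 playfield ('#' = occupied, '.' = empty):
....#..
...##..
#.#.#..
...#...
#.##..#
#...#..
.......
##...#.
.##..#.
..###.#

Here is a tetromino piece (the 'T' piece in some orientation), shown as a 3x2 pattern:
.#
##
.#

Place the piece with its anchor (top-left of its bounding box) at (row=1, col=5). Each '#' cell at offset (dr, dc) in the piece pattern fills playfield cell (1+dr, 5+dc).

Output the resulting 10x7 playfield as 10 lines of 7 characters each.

Answer: ....#..
...##.#
#.#.###
...#..#
#.##..#
#...#..
.......
##...#.
.##..#.
..###.#

Derivation:
Fill (1+0,5+1) = (1,6)
Fill (1+1,5+0) = (2,5)
Fill (1+1,5+1) = (2,6)
Fill (1+2,5+1) = (3,6)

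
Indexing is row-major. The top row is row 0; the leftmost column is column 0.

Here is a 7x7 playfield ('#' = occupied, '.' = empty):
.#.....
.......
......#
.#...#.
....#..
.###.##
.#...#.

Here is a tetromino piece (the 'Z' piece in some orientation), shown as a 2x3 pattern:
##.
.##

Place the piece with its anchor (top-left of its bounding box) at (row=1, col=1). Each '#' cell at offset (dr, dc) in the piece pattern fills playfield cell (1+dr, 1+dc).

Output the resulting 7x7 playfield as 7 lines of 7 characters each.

Fill (1+0,1+0) = (1,1)
Fill (1+0,1+1) = (1,2)
Fill (1+1,1+1) = (2,2)
Fill (1+1,1+2) = (2,3)

Answer: .#.....
.##....
..##..#
.#...#.
....#..
.###.##
.#...#.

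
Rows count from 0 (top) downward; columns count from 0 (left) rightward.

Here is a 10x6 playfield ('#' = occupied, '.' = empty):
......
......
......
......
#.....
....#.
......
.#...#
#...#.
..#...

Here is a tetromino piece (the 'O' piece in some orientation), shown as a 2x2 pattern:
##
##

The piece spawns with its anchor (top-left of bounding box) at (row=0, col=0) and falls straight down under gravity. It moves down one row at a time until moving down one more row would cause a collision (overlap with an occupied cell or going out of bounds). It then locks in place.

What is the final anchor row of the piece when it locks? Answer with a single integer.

Answer: 2

Derivation:
Spawn at (row=0, col=0). Try each row:
  row 0: fits
  row 1: fits
  row 2: fits
  row 3: blocked -> lock at row 2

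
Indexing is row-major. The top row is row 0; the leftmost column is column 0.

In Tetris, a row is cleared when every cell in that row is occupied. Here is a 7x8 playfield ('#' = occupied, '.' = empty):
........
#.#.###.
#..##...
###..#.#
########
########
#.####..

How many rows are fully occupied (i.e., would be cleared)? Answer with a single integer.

Answer: 2

Derivation:
Check each row:
  row 0: 8 empty cells -> not full
  row 1: 3 empty cells -> not full
  row 2: 5 empty cells -> not full
  row 3: 3 empty cells -> not full
  row 4: 0 empty cells -> FULL (clear)
  row 5: 0 empty cells -> FULL (clear)
  row 6: 3 empty cells -> not full
Total rows cleared: 2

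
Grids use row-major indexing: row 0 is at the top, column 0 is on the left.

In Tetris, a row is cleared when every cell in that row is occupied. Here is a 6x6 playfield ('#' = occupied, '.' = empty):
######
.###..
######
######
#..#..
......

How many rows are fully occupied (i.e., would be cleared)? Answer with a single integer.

Check each row:
  row 0: 0 empty cells -> FULL (clear)
  row 1: 3 empty cells -> not full
  row 2: 0 empty cells -> FULL (clear)
  row 3: 0 empty cells -> FULL (clear)
  row 4: 4 empty cells -> not full
  row 5: 6 empty cells -> not full
Total rows cleared: 3

Answer: 3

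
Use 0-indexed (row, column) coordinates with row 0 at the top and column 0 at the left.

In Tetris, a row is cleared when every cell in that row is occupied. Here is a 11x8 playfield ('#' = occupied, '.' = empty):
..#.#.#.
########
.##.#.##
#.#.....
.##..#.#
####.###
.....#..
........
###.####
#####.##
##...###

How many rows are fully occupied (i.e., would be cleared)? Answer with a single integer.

Answer: 1

Derivation:
Check each row:
  row 0: 5 empty cells -> not full
  row 1: 0 empty cells -> FULL (clear)
  row 2: 3 empty cells -> not full
  row 3: 6 empty cells -> not full
  row 4: 4 empty cells -> not full
  row 5: 1 empty cell -> not full
  row 6: 7 empty cells -> not full
  row 7: 8 empty cells -> not full
  row 8: 1 empty cell -> not full
  row 9: 1 empty cell -> not full
  row 10: 3 empty cells -> not full
Total rows cleared: 1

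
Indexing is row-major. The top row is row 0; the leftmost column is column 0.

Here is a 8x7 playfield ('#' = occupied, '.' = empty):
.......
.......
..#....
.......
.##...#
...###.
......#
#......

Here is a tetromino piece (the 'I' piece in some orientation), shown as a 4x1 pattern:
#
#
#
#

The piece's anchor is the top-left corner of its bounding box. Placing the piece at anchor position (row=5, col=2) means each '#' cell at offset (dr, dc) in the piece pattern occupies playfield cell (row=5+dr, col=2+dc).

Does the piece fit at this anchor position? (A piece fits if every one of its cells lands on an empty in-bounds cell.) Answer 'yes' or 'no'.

Check each piece cell at anchor (5, 2):
  offset (0,0) -> (5,2): empty -> OK
  offset (1,0) -> (6,2): empty -> OK
  offset (2,0) -> (7,2): empty -> OK
  offset (3,0) -> (8,2): out of bounds -> FAIL
All cells valid: no

Answer: no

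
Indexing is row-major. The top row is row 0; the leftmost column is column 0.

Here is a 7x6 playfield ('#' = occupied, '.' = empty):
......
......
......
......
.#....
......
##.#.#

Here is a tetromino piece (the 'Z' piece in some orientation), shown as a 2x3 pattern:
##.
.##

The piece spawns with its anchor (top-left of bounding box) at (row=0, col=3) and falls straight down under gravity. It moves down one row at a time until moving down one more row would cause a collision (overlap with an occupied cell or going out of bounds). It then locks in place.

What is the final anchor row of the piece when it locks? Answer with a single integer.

Spawn at (row=0, col=3). Try each row:
  row 0: fits
  row 1: fits
  row 2: fits
  row 3: fits
  row 4: fits
  row 5: blocked -> lock at row 4

Answer: 4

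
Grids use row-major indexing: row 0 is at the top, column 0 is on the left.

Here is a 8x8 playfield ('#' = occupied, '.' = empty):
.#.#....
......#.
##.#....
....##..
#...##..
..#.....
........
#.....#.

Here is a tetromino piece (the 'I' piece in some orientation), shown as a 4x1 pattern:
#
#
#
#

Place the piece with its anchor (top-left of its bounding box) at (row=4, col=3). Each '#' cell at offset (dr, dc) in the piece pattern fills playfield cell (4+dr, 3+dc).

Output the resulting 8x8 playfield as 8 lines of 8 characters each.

Fill (4+0,3+0) = (4,3)
Fill (4+1,3+0) = (5,3)
Fill (4+2,3+0) = (6,3)
Fill (4+3,3+0) = (7,3)

Answer: .#.#....
......#.
##.#....
....##..
#..###..
..##....
...#....
#..#..#.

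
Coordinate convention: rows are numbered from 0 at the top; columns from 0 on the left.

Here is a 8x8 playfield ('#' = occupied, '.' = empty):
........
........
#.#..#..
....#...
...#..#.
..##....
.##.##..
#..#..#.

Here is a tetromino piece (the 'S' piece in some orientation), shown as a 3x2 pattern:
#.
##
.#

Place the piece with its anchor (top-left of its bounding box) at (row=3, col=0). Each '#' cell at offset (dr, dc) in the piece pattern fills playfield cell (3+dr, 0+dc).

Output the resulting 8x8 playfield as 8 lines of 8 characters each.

Answer: ........
........
#.#..#..
#...#...
##.#..#.
.###....
.##.##..
#..#..#.

Derivation:
Fill (3+0,0+0) = (3,0)
Fill (3+1,0+0) = (4,0)
Fill (3+1,0+1) = (4,1)
Fill (3+2,0+1) = (5,1)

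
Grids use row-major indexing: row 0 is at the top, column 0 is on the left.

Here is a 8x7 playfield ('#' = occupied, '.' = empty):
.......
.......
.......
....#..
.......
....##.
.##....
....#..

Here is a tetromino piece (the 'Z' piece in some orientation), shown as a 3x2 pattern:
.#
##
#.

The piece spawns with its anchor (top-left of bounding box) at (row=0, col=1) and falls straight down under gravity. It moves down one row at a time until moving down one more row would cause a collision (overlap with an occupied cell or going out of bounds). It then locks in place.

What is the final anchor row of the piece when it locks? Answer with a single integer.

Spawn at (row=0, col=1). Try each row:
  row 0: fits
  row 1: fits
  row 2: fits
  row 3: fits
  row 4: blocked -> lock at row 3

Answer: 3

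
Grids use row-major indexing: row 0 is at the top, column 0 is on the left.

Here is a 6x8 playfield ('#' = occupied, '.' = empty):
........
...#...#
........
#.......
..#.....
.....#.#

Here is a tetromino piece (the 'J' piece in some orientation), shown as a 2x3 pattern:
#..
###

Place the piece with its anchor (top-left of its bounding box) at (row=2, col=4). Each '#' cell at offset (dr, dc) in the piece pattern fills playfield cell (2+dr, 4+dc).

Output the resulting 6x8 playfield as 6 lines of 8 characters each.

Fill (2+0,4+0) = (2,4)
Fill (2+1,4+0) = (3,4)
Fill (2+1,4+1) = (3,5)
Fill (2+1,4+2) = (3,6)

Answer: ........
...#...#
....#...
#...###.
..#.....
.....#.#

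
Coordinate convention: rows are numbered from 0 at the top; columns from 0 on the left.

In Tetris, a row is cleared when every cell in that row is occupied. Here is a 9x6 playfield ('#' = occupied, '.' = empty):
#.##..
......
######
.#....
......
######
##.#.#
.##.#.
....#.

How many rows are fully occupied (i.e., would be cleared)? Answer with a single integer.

Check each row:
  row 0: 3 empty cells -> not full
  row 1: 6 empty cells -> not full
  row 2: 0 empty cells -> FULL (clear)
  row 3: 5 empty cells -> not full
  row 4: 6 empty cells -> not full
  row 5: 0 empty cells -> FULL (clear)
  row 6: 2 empty cells -> not full
  row 7: 3 empty cells -> not full
  row 8: 5 empty cells -> not full
Total rows cleared: 2

Answer: 2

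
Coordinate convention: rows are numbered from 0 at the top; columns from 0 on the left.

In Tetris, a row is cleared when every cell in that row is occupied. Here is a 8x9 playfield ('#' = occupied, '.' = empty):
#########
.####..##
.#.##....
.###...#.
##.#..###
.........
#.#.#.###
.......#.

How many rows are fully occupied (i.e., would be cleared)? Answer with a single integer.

Answer: 1

Derivation:
Check each row:
  row 0: 0 empty cells -> FULL (clear)
  row 1: 3 empty cells -> not full
  row 2: 6 empty cells -> not full
  row 3: 5 empty cells -> not full
  row 4: 3 empty cells -> not full
  row 5: 9 empty cells -> not full
  row 6: 3 empty cells -> not full
  row 7: 8 empty cells -> not full
Total rows cleared: 1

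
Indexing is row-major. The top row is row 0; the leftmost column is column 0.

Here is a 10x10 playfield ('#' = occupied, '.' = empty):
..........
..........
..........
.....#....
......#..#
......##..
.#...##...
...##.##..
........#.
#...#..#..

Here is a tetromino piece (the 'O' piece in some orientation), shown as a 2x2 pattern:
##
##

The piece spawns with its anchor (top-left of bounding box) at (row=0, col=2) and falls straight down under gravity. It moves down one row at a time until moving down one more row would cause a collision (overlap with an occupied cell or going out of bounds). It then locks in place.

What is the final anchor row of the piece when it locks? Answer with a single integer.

Spawn at (row=0, col=2). Try each row:
  row 0: fits
  row 1: fits
  row 2: fits
  row 3: fits
  row 4: fits
  row 5: fits
  row 6: blocked -> lock at row 5

Answer: 5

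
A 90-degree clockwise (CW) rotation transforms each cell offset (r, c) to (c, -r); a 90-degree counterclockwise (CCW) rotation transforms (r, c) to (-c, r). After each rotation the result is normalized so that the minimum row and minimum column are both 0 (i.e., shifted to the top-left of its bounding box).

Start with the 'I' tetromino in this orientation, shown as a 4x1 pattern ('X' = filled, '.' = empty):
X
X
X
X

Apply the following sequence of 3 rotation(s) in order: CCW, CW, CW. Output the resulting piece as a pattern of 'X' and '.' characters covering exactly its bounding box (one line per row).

Answer: XXXX

Derivation:
Start:
X
X
X
X
After rotation 1 (CCW):
XXXX
After rotation 2 (CW):
X
X
X
X
After rotation 3 (CW):
XXXX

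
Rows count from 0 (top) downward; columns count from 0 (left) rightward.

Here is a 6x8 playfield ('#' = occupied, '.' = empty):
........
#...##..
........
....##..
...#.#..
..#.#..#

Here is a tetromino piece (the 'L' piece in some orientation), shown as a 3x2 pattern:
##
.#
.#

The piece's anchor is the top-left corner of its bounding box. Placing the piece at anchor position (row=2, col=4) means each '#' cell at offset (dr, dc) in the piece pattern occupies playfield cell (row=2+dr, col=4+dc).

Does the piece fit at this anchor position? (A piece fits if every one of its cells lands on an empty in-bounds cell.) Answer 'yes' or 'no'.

Answer: no

Derivation:
Check each piece cell at anchor (2, 4):
  offset (0,0) -> (2,4): empty -> OK
  offset (0,1) -> (2,5): empty -> OK
  offset (1,1) -> (3,5): occupied ('#') -> FAIL
  offset (2,1) -> (4,5): occupied ('#') -> FAIL
All cells valid: no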